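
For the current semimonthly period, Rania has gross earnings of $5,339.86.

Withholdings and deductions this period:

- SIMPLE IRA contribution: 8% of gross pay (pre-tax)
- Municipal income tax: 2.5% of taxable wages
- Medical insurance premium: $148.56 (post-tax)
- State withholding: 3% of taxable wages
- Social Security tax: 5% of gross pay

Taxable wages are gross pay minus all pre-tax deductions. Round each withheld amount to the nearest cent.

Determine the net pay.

$4,226.92

SIMPLE IRA contribution: $5,339.86 × 0.08 = $427.19
Taxable wages = $5,339.86 − $427.19 = $4,912.67
Municipal income tax: $4,912.67 × 0.025 = $122.82
State withholding: $4,912.67 × 0.03 = $147.38
Social Security tax: $5,339.86 × 0.05 = $266.99
Medical insurance premium: $148.56
Total deductions = $427.19 + $122.82 + $147.38 + $266.99 + $148.56 = $1,112.94
Net pay = $5,339.86 − $1,112.94 = $4,226.92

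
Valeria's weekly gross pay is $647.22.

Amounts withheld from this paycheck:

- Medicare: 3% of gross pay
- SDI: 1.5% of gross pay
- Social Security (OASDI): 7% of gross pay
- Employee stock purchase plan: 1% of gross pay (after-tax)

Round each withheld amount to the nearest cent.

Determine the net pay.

$566.31

SDI: $647.22 × 0.015 = $9.71
Social Security (OASDI): $647.22 × 0.07 = $45.31
Medicare: $647.22 × 0.03 = $19.42
Employee stock purchase plan: $647.22 × 0.01 = $6.47
Total deductions = $9.71 + $45.31 + $19.42 + $6.47 = $80.91
Net pay = $647.22 − $80.91 = $566.31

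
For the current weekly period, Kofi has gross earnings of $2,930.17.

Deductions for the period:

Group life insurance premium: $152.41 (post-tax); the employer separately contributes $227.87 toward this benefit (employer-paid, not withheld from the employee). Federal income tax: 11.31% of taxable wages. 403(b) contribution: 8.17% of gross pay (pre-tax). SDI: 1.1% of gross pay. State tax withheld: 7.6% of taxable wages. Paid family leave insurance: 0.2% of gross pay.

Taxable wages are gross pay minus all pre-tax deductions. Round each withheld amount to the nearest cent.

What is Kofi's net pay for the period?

$1,991.45

403(b) contribution: $2,930.17 × 0.0817 = $239.39
Taxable wages = $2,930.17 − $239.39 = $2,690.78
Federal income tax: $2,690.78 × 0.1131 = $304.33
State tax withheld: $2,690.78 × 0.076 = $204.50
Paid family leave insurance: $2,930.17 × 0.002 = $5.86
SDI: $2,930.17 × 0.011 = $32.23
Group life insurance premium: $152.41
(Employer's $227.87 toward group life insurance premium is not withheld from the employee.)
Total deductions = $239.39 + $304.33 + $204.50 + $5.86 + $32.23 + $152.41 = $938.72
Net pay = $2,930.17 − $938.72 = $1,991.45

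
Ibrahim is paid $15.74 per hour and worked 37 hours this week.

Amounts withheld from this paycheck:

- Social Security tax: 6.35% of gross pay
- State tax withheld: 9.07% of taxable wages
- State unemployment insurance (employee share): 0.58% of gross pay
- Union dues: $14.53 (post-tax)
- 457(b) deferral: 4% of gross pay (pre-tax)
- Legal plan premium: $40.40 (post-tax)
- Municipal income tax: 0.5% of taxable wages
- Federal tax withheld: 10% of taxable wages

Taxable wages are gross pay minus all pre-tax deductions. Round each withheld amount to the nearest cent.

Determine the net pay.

$354.37

Gross pay: 37 × $15.74 = $582.38
457(b) deferral: $582.38 × 0.04 = $23.30
Taxable wages = $582.38 − $23.30 = $559.08
Federal tax withheld: $559.08 × 0.1 = $55.91
Municipal income tax: $559.08 × 0.005 = $2.80
State tax withheld: $559.08 × 0.0907 = $50.71
Social Security tax: $582.38 × 0.0635 = $36.98
State unemployment insurance (employee share): $582.38 × 0.0058 = $3.38
Union dues: $14.53
Legal plan premium: $40.40
Total deductions = $23.30 + $55.91 + $2.80 + $50.71 + $36.98 + $3.38 + $14.53 + $40.40 = $228.01
Net pay = $582.38 − $228.01 = $354.37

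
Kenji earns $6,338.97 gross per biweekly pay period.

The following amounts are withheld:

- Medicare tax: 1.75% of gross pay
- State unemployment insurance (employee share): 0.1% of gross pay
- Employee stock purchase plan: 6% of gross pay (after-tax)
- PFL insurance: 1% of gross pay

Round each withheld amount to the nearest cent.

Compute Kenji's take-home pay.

State unemployment insurance (employee share): $6,338.97 × 0.001 = $6.34
Medicare tax: $6,338.97 × 0.0175 = $110.93
PFL insurance: $6,338.97 × 0.01 = $63.39
Employee stock purchase plan: $6,338.97 × 0.06 = $380.34
Total deductions = $6.34 + $110.93 + $63.39 + $380.34 = $561.00
Net pay = $6,338.97 − $561.00 = $5,777.97

$5,777.97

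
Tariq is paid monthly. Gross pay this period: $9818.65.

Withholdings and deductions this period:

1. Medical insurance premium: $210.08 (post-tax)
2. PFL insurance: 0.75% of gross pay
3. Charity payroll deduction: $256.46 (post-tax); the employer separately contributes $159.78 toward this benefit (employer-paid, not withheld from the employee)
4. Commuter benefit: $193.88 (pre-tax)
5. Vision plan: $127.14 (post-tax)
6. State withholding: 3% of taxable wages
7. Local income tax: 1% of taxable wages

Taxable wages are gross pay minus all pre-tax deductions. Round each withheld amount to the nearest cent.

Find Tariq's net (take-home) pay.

$8572.46

Commuter benefit: $193.88
Taxable wages = $9818.65 − $193.88 = $9624.77
State withholding: $9624.77 × 0.03 = $288.74
Local income tax: $9624.77 × 0.01 = $96.25
PFL insurance: $9818.65 × 0.0075 = $73.64
Vision plan: $127.14
Charity payroll deduction: $256.46
Medical insurance premium: $210.08
(Employer's $159.78 toward charity payroll deduction is not withheld from the employee.)
Total deductions = $193.88 + $288.74 + $96.25 + $73.64 + $127.14 + $256.46 + $210.08 = $1246.19
Net pay = $9818.65 − $1246.19 = $8572.46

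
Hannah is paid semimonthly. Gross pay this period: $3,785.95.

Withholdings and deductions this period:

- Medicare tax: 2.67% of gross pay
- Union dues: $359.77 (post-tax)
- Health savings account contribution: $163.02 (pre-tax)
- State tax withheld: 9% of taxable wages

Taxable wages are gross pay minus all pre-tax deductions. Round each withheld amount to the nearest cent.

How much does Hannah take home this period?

Health savings account contribution: $163.02
Taxable wages = $3,785.95 − $163.02 = $3,622.93
State tax withheld: $3,622.93 × 0.09 = $326.06
Medicare tax: $3,785.95 × 0.0267 = $101.08
Union dues: $359.77
Total deductions = $163.02 + $326.06 + $101.08 + $359.77 = $949.93
Net pay = $3,785.95 − $949.93 = $2,836.02

$2,836.02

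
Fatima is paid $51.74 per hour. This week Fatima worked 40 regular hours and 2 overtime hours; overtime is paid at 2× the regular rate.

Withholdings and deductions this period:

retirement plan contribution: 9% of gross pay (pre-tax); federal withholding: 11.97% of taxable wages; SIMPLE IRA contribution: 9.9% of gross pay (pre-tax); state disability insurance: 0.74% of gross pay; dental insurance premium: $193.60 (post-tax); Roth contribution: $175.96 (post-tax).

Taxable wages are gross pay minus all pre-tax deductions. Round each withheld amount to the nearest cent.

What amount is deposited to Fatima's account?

$1,238.88

Regular pay: 40 × $51.74 = $2,069.60
Overtime pay: 2 × $51.74 × 2 = $206.96
Gross pay = $2,069.60 + $206.96 = $2,276.56
Retirement plan contribution: $2,276.56 × 0.09 = $204.89
SIMPLE IRA contribution: $2,276.56 × 0.099 = $225.38
Pre-tax total = $204.89 + $225.38 = $430.27
Taxable wages = $2,276.56 − $430.27 = $1,846.29
Federal withholding: $1,846.29 × 0.1197 = $221.00
State disability insurance: $2,276.56 × 0.0074 = $16.85
Dental insurance premium: $193.60
Roth contribution: $175.96
Total deductions = $204.89 + $225.38 + $221.00 + $16.85 + $193.60 + $175.96 = $1,037.68
Net pay = $2,276.56 − $1,037.68 = $1,238.88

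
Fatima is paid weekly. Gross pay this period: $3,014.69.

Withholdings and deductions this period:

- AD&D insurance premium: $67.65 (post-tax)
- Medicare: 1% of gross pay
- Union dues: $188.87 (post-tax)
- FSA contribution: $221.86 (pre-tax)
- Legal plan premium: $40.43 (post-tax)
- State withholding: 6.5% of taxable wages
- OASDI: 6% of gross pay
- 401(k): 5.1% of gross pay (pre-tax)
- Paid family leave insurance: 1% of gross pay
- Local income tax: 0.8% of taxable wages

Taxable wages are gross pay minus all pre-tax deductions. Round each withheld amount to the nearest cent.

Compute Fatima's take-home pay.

$1,908.30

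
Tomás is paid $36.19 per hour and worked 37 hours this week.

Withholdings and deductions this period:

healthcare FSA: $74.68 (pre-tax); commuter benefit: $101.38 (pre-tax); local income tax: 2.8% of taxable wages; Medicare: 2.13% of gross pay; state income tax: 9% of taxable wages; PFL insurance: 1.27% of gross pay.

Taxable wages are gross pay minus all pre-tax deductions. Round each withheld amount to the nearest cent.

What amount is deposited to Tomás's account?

$980.21

Gross pay: 37 × $36.19 = $1,339.03
Healthcare FSA: $74.68
Commuter benefit: $101.38
Pre-tax total = $74.68 + $101.38 = $176.06
Taxable wages = $1,339.03 − $176.06 = $1,162.97
Local income tax: $1,162.97 × 0.028 = $32.56
State income tax: $1,162.97 × 0.09 = $104.67
Medicare: $1,339.03 × 0.0213 = $28.52
PFL insurance: $1,339.03 × 0.0127 = $17.01
Total deductions = $74.68 + $101.38 + $32.56 + $104.67 + $28.52 + $17.01 = $358.82
Net pay = $1,339.03 − $358.82 = $980.21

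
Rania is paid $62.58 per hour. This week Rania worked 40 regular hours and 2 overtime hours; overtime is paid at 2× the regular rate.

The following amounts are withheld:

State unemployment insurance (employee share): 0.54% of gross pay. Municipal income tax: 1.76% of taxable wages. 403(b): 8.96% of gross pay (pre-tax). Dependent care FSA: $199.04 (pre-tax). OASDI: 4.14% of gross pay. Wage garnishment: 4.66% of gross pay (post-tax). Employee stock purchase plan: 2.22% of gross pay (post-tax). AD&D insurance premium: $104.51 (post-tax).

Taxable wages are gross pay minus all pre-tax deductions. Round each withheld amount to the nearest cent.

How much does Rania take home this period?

Regular pay: 40 × $62.58 = $2,503.20
Overtime pay: 2 × $62.58 × 2 = $250.32
Gross pay = $2,503.20 + $250.32 = $2,753.52
Dependent care FSA: $199.04
403(b): $2,753.52 × 0.0896 = $246.72
Pre-tax total = $199.04 + $246.72 = $445.76
Taxable wages = $2,753.52 − $445.76 = $2,307.76
Municipal income tax: $2,307.76 × 0.0176 = $40.62
OASDI: $2,753.52 × 0.0414 = $114.00
State unemployment insurance (employee share): $2,753.52 × 0.0054 = $14.87
Wage garnishment: $2,753.52 × 0.0466 = $128.31
AD&D insurance premium: $104.51
Employee stock purchase plan: $2,753.52 × 0.0222 = $61.13
Total deductions = $199.04 + $246.72 + $40.62 + $114.00 + $14.87 + $128.31 + $104.51 + $61.13 = $909.20
Net pay = $2,753.52 − $909.20 = $1,844.32

$1,844.32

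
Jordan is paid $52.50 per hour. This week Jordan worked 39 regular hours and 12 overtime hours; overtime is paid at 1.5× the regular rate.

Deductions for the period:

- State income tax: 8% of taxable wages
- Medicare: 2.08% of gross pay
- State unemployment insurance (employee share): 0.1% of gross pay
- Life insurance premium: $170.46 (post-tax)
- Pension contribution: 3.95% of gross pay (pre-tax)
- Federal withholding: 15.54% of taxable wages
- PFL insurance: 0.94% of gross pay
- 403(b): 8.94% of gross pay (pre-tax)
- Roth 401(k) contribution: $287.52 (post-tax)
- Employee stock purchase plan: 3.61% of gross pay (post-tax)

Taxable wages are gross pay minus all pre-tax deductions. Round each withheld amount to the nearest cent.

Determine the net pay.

Regular pay: 39 × $52.50 = $2,047.50
Overtime pay: 12 × $52.50 × 1.5 = $945.00
Gross pay = $2,047.50 + $945.00 = $2,992.50
403(b): $2,992.50 × 0.0894 = $267.53
Pension contribution: $2,992.50 × 0.0395 = $118.20
Pre-tax total = $267.53 + $118.20 = $385.73
Taxable wages = $2,992.50 − $385.73 = $2,606.77
Federal withholding: $2,606.77 × 0.1554 = $405.09
State income tax: $2,606.77 × 0.08 = $208.54
State unemployment insurance (employee share): $2,992.50 × 0.001 = $2.99
Medicare: $2,992.50 × 0.0208 = $62.24
PFL insurance: $2,992.50 × 0.0094 = $28.13
Roth 401(k) contribution: $287.52
Employee stock purchase plan: $2,992.50 × 0.0361 = $108.03
Life insurance premium: $170.46
Total deductions = $267.53 + $118.20 + $405.09 + $208.54 + $2.99 + $62.24 + $28.13 + $287.52 + $108.03 + $170.46 = $1,658.73
Net pay = $2,992.50 − $1,658.73 = $1,333.77

$1,333.77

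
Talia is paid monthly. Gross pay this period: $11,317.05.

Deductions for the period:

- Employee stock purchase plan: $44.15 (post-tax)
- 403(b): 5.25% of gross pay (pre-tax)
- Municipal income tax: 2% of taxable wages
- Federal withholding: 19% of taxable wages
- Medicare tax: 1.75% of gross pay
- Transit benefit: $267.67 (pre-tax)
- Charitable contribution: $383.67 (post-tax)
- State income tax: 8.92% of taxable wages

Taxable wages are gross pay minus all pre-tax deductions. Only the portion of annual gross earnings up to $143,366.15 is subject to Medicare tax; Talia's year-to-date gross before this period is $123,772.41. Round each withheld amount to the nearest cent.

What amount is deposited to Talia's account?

Transit benefit: $267.67
403(b): $11,317.05 × 0.0525 = $594.15
Pre-tax total = $267.67 + $594.15 = $861.82
Taxable wages = $11,317.05 − $861.82 = $10,455.23
State income tax: $10,455.23 × 0.0892 = $932.61
Municipal income tax: $10,455.23 × 0.02 = $209.10
Federal withholding: $10,455.23 × 0.19 = $1,986.49
Medicare tax: cap not yet reached, full $11,317.05 is subject → $11,317.05 × 0.0175 = $198.05
Employee stock purchase plan: $44.15
Charitable contribution: $383.67
Total deductions = $267.67 + $594.15 + $932.61 + $209.10 + $1,986.49 + $198.05 + $44.15 + $383.67 = $4,615.89
Net pay = $11,317.05 − $4,615.89 = $6,701.16

$6,701.16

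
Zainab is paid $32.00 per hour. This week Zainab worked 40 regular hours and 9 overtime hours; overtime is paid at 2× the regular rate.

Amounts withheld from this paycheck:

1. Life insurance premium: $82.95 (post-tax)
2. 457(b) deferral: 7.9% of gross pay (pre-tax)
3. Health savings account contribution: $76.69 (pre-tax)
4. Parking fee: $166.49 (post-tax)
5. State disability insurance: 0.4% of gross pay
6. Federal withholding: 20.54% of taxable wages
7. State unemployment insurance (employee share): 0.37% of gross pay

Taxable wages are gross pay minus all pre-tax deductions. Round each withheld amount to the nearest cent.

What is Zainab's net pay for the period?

$1033.61

Regular pay: 40 × $32.00 = $1280.00
Overtime pay: 9 × $32.00 × 2 = $576.00
Gross pay = $1280.00 + $576.00 = $1856.00
457(b) deferral: $1856.00 × 0.079 = $146.62
Health savings account contribution: $76.69
Pre-tax total = $146.62 + $76.69 = $223.31
Taxable wages = $1856.00 − $223.31 = $1632.69
Federal withholding: $1632.69 × 0.2054 = $335.35
State disability insurance: $1856.00 × 0.004 = $7.42
State unemployment insurance (employee share): $1856.00 × 0.0037 = $6.87
Parking fee: $166.49
Life insurance premium: $82.95
Total deductions = $146.62 + $76.69 + $335.35 + $7.42 + $6.87 + $166.49 + $82.95 = $822.39
Net pay = $1856.00 − $822.39 = $1033.61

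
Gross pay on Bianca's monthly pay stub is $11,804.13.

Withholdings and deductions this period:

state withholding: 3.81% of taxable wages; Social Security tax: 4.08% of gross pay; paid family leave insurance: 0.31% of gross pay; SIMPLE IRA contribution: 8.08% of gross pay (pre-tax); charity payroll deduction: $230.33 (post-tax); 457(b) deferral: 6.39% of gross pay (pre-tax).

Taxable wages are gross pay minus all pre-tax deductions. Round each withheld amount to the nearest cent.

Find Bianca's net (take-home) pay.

$8,962.89

SIMPLE IRA contribution: $11,804.13 × 0.0808 = $953.77
457(b) deferral: $11,804.13 × 0.0639 = $754.28
Pre-tax total = $953.77 + $754.28 = $1,708.05
Taxable wages = $11,804.13 − $1,708.05 = $10,096.08
State withholding: $10,096.08 × 0.0381 = $384.66
Paid family leave insurance: $11,804.13 × 0.0031 = $36.59
Social Security tax: $11,804.13 × 0.0408 = $481.61
Charity payroll deduction: $230.33
Total deductions = $953.77 + $754.28 + $384.66 + $36.59 + $481.61 + $230.33 = $2,841.24
Net pay = $11,804.13 − $2,841.24 = $8,962.89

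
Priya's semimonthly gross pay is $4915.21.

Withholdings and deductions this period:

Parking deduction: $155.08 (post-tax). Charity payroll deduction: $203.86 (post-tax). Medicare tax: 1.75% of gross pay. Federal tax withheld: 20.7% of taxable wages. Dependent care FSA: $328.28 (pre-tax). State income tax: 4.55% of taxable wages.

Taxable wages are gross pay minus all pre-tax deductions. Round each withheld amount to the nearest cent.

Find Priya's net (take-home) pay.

$2983.77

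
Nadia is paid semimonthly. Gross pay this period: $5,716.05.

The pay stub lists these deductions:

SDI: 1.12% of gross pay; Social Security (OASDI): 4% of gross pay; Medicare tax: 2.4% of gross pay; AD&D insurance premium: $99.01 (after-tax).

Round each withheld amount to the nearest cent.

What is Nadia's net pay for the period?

Medicare tax: $5,716.05 × 0.024 = $137.19
SDI: $5,716.05 × 0.0112 = $64.02
Social Security (OASDI): $5,716.05 × 0.04 = $228.64
AD&D insurance premium: $99.01
Total deductions = $137.19 + $64.02 + $228.64 + $99.01 = $528.86
Net pay = $5,716.05 − $528.86 = $5,187.19

$5,187.19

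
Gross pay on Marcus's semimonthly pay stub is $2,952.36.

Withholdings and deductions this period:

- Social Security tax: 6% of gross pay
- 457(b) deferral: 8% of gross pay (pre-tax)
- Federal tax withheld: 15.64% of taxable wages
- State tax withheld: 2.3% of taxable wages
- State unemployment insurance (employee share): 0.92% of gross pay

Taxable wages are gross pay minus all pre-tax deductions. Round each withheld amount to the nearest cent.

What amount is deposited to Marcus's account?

$2,024.59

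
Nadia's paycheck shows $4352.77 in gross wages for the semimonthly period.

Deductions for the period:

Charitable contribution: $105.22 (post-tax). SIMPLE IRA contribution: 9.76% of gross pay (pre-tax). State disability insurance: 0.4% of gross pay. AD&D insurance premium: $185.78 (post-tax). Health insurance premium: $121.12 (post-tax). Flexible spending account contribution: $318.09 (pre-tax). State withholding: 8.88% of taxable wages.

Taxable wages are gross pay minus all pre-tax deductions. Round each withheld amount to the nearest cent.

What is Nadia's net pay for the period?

SIMPLE IRA contribution: $4352.77 × 0.0976 = $424.83
Flexible spending account contribution: $318.09
Pre-tax total = $424.83 + $318.09 = $742.92
Taxable wages = $4352.77 − $742.92 = $3609.85
State withholding: $3609.85 × 0.0888 = $320.55
State disability insurance: $4352.77 × 0.004 = $17.41
Charitable contribution: $105.22
AD&D insurance premium: $185.78
Health insurance premium: $121.12
Total deductions = $424.83 + $318.09 + $320.55 + $17.41 + $105.22 + $185.78 + $121.12 = $1493.00
Net pay = $4352.77 − $1493.00 = $2859.77

$2859.77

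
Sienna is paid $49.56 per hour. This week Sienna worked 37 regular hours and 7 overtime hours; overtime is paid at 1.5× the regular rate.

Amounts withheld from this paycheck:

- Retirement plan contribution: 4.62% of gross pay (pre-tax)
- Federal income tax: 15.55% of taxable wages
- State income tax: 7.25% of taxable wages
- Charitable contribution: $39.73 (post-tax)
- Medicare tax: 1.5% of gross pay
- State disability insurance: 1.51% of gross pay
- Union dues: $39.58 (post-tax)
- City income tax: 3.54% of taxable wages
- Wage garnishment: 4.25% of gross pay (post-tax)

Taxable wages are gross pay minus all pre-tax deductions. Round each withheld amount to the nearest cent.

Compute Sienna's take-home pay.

$1,403.69

Regular pay: 37 × $49.56 = $1,833.72
Overtime pay: 7 × $49.56 × 1.5 = $520.38
Gross pay = $1,833.72 + $520.38 = $2,354.10
Retirement plan contribution: $2,354.10 × 0.0462 = $108.76
Taxable wages = $2,354.10 − $108.76 = $2,245.34
City income tax: $2,245.34 × 0.0354 = $79.49
Federal income tax: $2,245.34 × 0.1555 = $349.15
State income tax: $2,245.34 × 0.0725 = $162.79
Medicare tax: $2,354.10 × 0.015 = $35.31
State disability insurance: $2,354.10 × 0.0151 = $35.55
Wage garnishment: $2,354.10 × 0.0425 = $100.05
Charitable contribution: $39.73
Union dues: $39.58
Total deductions = $108.76 + $79.49 + $349.15 + $162.79 + $35.31 + $35.55 + $100.05 + $39.73 + $39.58 = $950.41
Net pay = $2,354.10 − $950.41 = $1,403.69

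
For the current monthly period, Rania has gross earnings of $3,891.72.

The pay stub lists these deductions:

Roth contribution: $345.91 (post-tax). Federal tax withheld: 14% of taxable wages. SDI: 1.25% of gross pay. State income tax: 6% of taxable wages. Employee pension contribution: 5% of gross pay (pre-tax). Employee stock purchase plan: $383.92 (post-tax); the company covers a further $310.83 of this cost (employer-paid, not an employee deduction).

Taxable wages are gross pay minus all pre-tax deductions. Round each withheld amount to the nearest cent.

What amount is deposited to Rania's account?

$2,179.22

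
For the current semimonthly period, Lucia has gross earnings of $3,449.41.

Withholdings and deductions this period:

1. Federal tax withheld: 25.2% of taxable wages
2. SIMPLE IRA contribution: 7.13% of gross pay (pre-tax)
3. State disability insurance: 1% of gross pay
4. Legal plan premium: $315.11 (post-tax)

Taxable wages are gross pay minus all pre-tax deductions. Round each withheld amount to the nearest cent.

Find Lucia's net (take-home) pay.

$2,046.60

SIMPLE IRA contribution: $3,449.41 × 0.0713 = $245.94
Taxable wages = $3,449.41 − $245.94 = $3,203.47
Federal tax withheld: $3,203.47 × 0.252 = $807.27
State disability insurance: $3,449.41 × 0.01 = $34.49
Legal plan premium: $315.11
Total deductions = $245.94 + $807.27 + $34.49 + $315.11 = $1,402.81
Net pay = $3,449.41 − $1,402.81 = $2,046.60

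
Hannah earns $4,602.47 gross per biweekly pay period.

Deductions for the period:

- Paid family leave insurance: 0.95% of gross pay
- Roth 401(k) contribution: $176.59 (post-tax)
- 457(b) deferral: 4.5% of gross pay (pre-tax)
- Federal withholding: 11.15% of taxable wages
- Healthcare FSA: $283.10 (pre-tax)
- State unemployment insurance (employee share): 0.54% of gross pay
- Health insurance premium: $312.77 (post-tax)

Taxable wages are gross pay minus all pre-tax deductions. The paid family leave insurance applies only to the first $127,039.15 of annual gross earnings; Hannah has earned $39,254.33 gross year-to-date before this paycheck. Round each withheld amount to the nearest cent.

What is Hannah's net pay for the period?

$3,095.81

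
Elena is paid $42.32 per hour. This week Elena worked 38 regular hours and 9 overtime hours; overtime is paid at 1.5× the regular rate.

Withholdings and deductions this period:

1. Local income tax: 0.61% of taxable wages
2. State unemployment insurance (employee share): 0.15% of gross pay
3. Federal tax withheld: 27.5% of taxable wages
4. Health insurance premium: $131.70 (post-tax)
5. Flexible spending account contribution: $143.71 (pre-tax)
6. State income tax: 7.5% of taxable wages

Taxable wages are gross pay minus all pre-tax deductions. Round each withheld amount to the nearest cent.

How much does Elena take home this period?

Regular pay: 38 × $42.32 = $1,608.16
Overtime pay: 9 × $42.32 × 1.5 = $571.32
Gross pay = $1,608.16 + $571.32 = $2,179.48
Flexible spending account contribution: $143.71
Taxable wages = $2,179.48 − $143.71 = $2,035.77
Local income tax: $2,035.77 × 0.0061 = $12.42
Federal tax withheld: $2,035.77 × 0.275 = $559.84
State income tax: $2,035.77 × 0.075 = $152.68
State unemployment insurance (employee share): $2,179.48 × 0.0015 = $3.27
Health insurance premium: $131.70
Total deductions = $143.71 + $12.42 + $559.84 + $152.68 + $3.27 + $131.70 = $1,003.62
Net pay = $2,179.48 − $1,003.62 = $1,175.86

$1,175.86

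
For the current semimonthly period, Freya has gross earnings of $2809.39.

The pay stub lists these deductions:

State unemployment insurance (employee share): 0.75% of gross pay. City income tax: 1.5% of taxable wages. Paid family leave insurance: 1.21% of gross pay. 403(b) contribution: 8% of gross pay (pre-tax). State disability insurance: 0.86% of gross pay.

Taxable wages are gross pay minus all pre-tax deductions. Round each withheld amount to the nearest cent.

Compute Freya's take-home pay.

403(b) contribution: $2809.39 × 0.08 = $224.75
Taxable wages = $2809.39 − $224.75 = $2584.64
City income tax: $2584.64 × 0.015 = $38.77
State unemployment insurance (employee share): $2809.39 × 0.0075 = $21.07
Paid family leave insurance: $2809.39 × 0.0121 = $33.99
State disability insurance: $2809.39 × 0.0086 = $24.16
Total deductions = $224.75 + $38.77 + $21.07 + $33.99 + $24.16 = $342.74
Net pay = $2809.39 − $342.74 = $2466.65

$2466.65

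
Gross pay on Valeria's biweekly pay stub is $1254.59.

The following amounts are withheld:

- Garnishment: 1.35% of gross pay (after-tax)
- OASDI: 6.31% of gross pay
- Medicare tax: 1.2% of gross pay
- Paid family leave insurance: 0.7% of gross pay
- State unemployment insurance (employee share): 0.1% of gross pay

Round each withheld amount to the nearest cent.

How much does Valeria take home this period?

OASDI: $1254.59 × 0.0631 = $79.16
Paid family leave insurance: $1254.59 × 0.007 = $8.78
Medicare tax: $1254.59 × 0.012 = $15.06
State unemployment insurance (employee share): $1254.59 × 0.001 = $1.25
Garnishment: $1254.59 × 0.0135 = $16.94
Total deductions = $79.16 + $8.78 + $15.06 + $1.25 + $16.94 = $121.19
Net pay = $1254.59 − $121.19 = $1133.40

$1133.40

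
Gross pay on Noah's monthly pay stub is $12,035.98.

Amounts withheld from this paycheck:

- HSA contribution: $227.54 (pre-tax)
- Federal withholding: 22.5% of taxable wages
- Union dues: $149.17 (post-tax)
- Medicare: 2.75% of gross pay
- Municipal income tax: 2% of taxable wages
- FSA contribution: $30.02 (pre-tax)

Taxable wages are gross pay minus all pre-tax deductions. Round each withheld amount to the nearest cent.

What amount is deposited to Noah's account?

$8,412.55

HSA contribution: $227.54
FSA contribution: $30.02
Pre-tax total = $227.54 + $30.02 = $257.56
Taxable wages = $12,035.98 − $257.56 = $11,778.42
Federal withholding: $11,778.42 × 0.225 = $2,650.14
Municipal income tax: $11,778.42 × 0.02 = $235.57
Medicare: $12,035.98 × 0.0275 = $330.99
Union dues: $149.17
Total deductions = $227.54 + $30.02 + $2,650.14 + $235.57 + $330.99 + $149.17 = $3,623.43
Net pay = $12,035.98 − $3,623.43 = $8,412.55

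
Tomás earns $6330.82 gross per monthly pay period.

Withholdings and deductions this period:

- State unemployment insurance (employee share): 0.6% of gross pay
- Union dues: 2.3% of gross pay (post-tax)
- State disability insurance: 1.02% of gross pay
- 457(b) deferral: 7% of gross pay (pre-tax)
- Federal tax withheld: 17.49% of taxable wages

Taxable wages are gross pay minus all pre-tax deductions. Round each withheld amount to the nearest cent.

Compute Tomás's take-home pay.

457(b) deferral: $6330.82 × 0.07 = $443.16
Taxable wages = $6330.82 − $443.16 = $5887.66
Federal tax withheld: $5887.66 × 0.1749 = $1029.75
State disability insurance: $6330.82 × 0.0102 = $64.57
State unemployment insurance (employee share): $6330.82 × 0.006 = $37.98
Union dues: $6330.82 × 0.023 = $145.61
Total deductions = $443.16 + $1029.75 + $64.57 + $37.98 + $145.61 = $1721.07
Net pay = $6330.82 − $1721.07 = $4609.75

$4609.75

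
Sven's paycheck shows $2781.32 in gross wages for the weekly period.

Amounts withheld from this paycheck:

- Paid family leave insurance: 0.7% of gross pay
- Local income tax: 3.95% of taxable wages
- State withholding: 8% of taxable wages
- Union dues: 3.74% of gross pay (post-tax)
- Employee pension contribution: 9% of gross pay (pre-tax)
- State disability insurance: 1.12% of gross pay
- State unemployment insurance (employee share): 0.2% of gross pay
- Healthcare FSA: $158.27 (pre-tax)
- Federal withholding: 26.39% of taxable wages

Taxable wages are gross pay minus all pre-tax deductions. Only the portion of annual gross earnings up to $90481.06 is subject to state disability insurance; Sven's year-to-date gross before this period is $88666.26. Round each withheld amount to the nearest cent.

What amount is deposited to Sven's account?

Employee pension contribution: $2781.32 × 0.09 = $250.32
Healthcare FSA: $158.27
Pre-tax total = $250.32 + $158.27 = $408.59
Taxable wages = $2781.32 − $408.59 = $2372.73
Federal withholding: $2372.73 × 0.2639 = $626.16
Local income tax: $2372.73 × 0.0395 = $93.72
State withholding: $2372.73 × 0.08 = $189.82
State disability insurance: only $90481.06 − $88666.26 = $1814.80 of this check is subject → $1814.80 × 0.0112 = $20.33
State unemployment insurance (employee share): $2781.32 × 0.002 = $5.56
Paid family leave insurance: $2781.32 × 0.007 = $19.47
Union dues: $2781.32 × 0.0374 = $104.02
Total deductions = $250.32 + $158.27 + $626.16 + $93.72 + $189.82 + $20.33 + $5.56 + $19.47 + $104.02 = $1467.67
Net pay = $2781.32 − $1467.67 = $1313.65

$1313.65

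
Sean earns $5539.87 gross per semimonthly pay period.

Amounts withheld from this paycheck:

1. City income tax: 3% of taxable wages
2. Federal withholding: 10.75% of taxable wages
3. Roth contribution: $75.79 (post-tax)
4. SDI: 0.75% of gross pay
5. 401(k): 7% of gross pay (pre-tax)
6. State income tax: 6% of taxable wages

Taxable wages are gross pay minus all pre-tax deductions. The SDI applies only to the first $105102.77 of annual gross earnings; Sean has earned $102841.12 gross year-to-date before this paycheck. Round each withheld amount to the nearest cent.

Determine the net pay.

401(k): $5539.87 × 0.07 = $387.79
Taxable wages = $5539.87 − $387.79 = $5152.08
State income tax: $5152.08 × 0.06 = $309.12
Federal withholding: $5152.08 × 0.1075 = $553.85
City income tax: $5152.08 × 0.03 = $154.56
SDI: only $105102.77 − $102841.12 = $2261.65 of this check is subject → $2261.65 × 0.0075 = $16.96
Roth contribution: $75.79
Total deductions = $387.79 + $309.12 + $553.85 + $154.56 + $16.96 + $75.79 = $1498.07
Net pay = $5539.87 − $1498.07 = $4041.80

$4041.80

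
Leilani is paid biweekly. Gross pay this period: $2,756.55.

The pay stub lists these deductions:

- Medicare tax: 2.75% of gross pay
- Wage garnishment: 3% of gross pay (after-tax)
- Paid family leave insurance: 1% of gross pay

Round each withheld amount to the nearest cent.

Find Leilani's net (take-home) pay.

$2,570.47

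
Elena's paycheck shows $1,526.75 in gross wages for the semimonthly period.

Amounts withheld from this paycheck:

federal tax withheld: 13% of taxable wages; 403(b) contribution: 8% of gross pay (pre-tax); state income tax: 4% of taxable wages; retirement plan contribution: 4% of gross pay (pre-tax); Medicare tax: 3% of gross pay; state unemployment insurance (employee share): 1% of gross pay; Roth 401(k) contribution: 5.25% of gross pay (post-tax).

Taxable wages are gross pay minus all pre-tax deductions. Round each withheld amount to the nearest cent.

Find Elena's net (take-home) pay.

$973.92

403(b) contribution: $1,526.75 × 0.08 = $122.14
Retirement plan contribution: $1,526.75 × 0.04 = $61.07
Pre-tax total = $122.14 + $61.07 = $183.21
Taxable wages = $1,526.75 − $183.21 = $1,343.54
Federal tax withheld: $1,343.54 × 0.13 = $174.66
State income tax: $1,343.54 × 0.04 = $53.74
State unemployment insurance (employee share): $1,526.75 × 0.01 = $15.27
Medicare tax: $1,526.75 × 0.03 = $45.80
Roth 401(k) contribution: $1,526.75 × 0.0525 = $80.15
Total deductions = $122.14 + $61.07 + $174.66 + $53.74 + $15.27 + $45.80 + $80.15 = $552.83
Net pay = $1,526.75 − $552.83 = $973.92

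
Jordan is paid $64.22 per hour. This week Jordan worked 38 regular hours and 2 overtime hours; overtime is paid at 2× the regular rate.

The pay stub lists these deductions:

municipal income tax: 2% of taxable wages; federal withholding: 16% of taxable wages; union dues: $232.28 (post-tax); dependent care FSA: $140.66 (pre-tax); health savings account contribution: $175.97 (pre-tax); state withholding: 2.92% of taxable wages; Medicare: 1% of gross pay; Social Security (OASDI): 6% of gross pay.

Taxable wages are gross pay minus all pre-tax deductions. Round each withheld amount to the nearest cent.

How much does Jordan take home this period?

$1,461.51

Regular pay: 38 × $64.22 = $2,440.36
Overtime pay: 2 × $64.22 × 2 = $256.88
Gross pay = $2,440.36 + $256.88 = $2,697.24
Dependent care FSA: $140.66
Health savings account contribution: $175.97
Pre-tax total = $140.66 + $175.97 = $316.63
Taxable wages = $2,697.24 − $316.63 = $2,380.61
Federal withholding: $2,380.61 × 0.16 = $380.90
Municipal income tax: $2,380.61 × 0.02 = $47.61
State withholding: $2,380.61 × 0.0292 = $69.51
Social Security (OASDI): $2,697.24 × 0.06 = $161.83
Medicare: $2,697.24 × 0.01 = $26.97
Union dues: $232.28
Total deductions = $140.66 + $175.97 + $380.90 + $47.61 + $69.51 + $161.83 + $26.97 + $232.28 = $1,235.73
Net pay = $2,697.24 − $1,235.73 = $1,461.51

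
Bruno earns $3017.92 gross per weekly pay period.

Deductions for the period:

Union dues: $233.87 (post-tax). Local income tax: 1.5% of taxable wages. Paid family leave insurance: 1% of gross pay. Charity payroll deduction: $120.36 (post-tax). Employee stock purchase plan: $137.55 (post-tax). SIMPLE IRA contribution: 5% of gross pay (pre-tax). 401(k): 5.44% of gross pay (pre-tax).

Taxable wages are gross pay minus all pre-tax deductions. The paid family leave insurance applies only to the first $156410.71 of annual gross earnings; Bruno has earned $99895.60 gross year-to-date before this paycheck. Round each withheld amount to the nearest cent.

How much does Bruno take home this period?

$2140.35

401(k): $3017.92 × 0.0544 = $164.17
SIMPLE IRA contribution: $3017.92 × 0.05 = $150.90
Pre-tax total = $164.17 + $150.90 = $315.07
Taxable wages = $3017.92 − $315.07 = $2702.85
Local income tax: $2702.85 × 0.015 = $40.54
Paid family leave insurance: cap not yet reached, full $3017.92 is subject → $3017.92 × 0.01 = $30.18
Charity payroll deduction: $120.36
Union dues: $233.87
Employee stock purchase plan: $137.55
Total deductions = $164.17 + $150.90 + $40.54 + $30.18 + $120.36 + $233.87 + $137.55 = $877.57
Net pay = $3017.92 − $877.57 = $2140.35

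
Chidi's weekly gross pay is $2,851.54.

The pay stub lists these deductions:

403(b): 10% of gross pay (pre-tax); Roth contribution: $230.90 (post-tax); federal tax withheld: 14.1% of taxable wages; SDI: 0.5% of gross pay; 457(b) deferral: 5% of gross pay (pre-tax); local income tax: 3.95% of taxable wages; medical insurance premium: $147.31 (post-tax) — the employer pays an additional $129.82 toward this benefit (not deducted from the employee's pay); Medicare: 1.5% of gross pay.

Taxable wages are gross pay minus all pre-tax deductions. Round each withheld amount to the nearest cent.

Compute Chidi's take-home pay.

$1,551.07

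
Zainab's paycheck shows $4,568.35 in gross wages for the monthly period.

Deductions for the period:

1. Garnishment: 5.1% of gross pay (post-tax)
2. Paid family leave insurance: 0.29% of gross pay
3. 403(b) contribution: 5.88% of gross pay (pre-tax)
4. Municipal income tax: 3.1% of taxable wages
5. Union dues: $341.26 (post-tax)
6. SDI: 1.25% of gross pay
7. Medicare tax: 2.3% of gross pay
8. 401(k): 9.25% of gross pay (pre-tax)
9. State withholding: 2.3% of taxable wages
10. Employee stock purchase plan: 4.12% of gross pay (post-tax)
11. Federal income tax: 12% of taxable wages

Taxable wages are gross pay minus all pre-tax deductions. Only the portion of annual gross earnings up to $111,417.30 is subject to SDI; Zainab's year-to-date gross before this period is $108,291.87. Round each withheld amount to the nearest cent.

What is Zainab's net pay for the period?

$2,282.68

403(b) contribution: $4,568.35 × 0.0588 = $268.62
401(k): $4,568.35 × 0.0925 = $422.57
Pre-tax total = $268.62 + $422.57 = $691.19
Taxable wages = $4,568.35 − $691.19 = $3,877.16
Municipal income tax: $3,877.16 × 0.031 = $120.19
State withholding: $3,877.16 × 0.023 = $89.17
Federal income tax: $3,877.16 × 0.12 = $465.26
Paid family leave insurance: $4,568.35 × 0.0029 = $13.25
Medicare tax: $4,568.35 × 0.023 = $105.07
SDI: only $111,417.30 − $108,291.87 = $3,125.43 of this check is subject → $3,125.43 × 0.0125 = $39.07
Garnishment: $4,568.35 × 0.051 = $232.99
Union dues: $341.26
Employee stock purchase plan: $4,568.35 × 0.0412 = $188.22
Total deductions = $268.62 + $422.57 + $120.19 + $89.17 + $465.26 + $13.25 + $105.07 + $39.07 + $232.99 + $341.26 + $188.22 = $2,285.67
Net pay = $4,568.35 − $2,285.67 = $2,282.68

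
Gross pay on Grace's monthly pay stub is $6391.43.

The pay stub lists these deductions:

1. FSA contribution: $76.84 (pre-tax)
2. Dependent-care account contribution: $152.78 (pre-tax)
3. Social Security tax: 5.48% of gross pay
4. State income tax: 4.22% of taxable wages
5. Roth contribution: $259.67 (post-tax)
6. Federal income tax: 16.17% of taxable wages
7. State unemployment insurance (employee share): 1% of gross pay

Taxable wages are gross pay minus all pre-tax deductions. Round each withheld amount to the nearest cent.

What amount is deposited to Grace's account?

$4231.59

Dependent-care account contribution: $152.78
FSA contribution: $76.84
Pre-tax total = $152.78 + $76.84 = $229.62
Taxable wages = $6391.43 − $229.62 = $6161.81
Federal income tax: $6161.81 × 0.1617 = $996.36
State income tax: $6161.81 × 0.0422 = $260.03
Social Security tax: $6391.43 × 0.0548 = $350.25
State unemployment insurance (employee share): $6391.43 × 0.01 = $63.91
Roth contribution: $259.67
Total deductions = $152.78 + $76.84 + $996.36 + $260.03 + $350.25 + $63.91 + $259.67 = $2159.84
Net pay = $6391.43 − $2159.84 = $4231.59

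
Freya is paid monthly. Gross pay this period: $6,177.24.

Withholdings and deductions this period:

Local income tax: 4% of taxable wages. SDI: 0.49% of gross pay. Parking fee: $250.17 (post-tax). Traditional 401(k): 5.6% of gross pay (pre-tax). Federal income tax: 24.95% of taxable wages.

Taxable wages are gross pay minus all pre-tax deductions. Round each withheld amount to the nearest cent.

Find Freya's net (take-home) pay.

Traditional 401(k): $6,177.24 × 0.056 = $345.93
Taxable wages = $6,177.24 − $345.93 = $5,831.31
Federal income tax: $5,831.31 × 0.2495 = $1,454.91
Local income tax: $5,831.31 × 0.04 = $233.25
SDI: $6,177.24 × 0.0049 = $30.27
Parking fee: $250.17
Total deductions = $345.93 + $1,454.91 + $233.25 + $30.27 + $250.17 = $2,314.53
Net pay = $6,177.24 − $2,314.53 = $3,862.71

$3,862.71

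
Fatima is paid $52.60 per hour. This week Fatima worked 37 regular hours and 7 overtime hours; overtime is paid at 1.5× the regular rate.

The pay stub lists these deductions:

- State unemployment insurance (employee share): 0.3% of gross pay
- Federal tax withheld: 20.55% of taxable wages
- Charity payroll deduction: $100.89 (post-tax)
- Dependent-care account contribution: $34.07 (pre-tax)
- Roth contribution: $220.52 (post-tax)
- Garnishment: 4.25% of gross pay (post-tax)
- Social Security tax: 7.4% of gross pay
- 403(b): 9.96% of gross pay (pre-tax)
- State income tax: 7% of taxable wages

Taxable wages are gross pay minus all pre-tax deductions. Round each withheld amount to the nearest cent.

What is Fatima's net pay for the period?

$985.20

Regular pay: 37 × $52.60 = $1,946.20
Overtime pay: 7 × $52.60 × 1.5 = $552.30
Gross pay = $1,946.20 + $552.30 = $2,498.50
Dependent-care account contribution: $34.07
403(b): $2,498.50 × 0.0996 = $248.85
Pre-tax total = $34.07 + $248.85 = $282.92
Taxable wages = $2,498.50 − $282.92 = $2,215.58
Federal tax withheld: $2,215.58 × 0.2055 = $455.30
State income tax: $2,215.58 × 0.07 = $155.09
State unemployment insurance (employee share): $2,498.50 × 0.003 = $7.50
Social Security tax: $2,498.50 × 0.074 = $184.89
Garnishment: $2,498.50 × 0.0425 = $106.19
Charity payroll deduction: $100.89
Roth contribution: $220.52
Total deductions = $34.07 + $248.85 + $455.30 + $155.09 + $7.50 + $184.89 + $106.19 + $100.89 + $220.52 = $1,513.30
Net pay = $2,498.50 − $1,513.30 = $985.20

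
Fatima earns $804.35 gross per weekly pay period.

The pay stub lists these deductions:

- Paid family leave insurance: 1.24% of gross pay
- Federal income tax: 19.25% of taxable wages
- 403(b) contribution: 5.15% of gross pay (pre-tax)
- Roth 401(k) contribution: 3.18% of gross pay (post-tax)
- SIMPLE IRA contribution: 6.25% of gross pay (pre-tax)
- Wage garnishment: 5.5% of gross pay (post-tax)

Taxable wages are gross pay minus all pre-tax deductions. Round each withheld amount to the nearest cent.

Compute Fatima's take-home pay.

403(b) contribution: $804.35 × 0.0515 = $41.42
SIMPLE IRA contribution: $804.35 × 0.0625 = $50.27
Pre-tax total = $41.42 + $50.27 = $91.69
Taxable wages = $804.35 − $91.69 = $712.66
Federal income tax: $712.66 × 0.1925 = $137.19
Paid family leave insurance: $804.35 × 0.0124 = $9.97
Roth 401(k) contribution: $804.35 × 0.0318 = $25.58
Wage garnishment: $804.35 × 0.055 = $44.24
Total deductions = $41.42 + $50.27 + $137.19 + $9.97 + $25.58 + $44.24 = $308.67
Net pay = $804.35 − $308.67 = $495.68

$495.68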